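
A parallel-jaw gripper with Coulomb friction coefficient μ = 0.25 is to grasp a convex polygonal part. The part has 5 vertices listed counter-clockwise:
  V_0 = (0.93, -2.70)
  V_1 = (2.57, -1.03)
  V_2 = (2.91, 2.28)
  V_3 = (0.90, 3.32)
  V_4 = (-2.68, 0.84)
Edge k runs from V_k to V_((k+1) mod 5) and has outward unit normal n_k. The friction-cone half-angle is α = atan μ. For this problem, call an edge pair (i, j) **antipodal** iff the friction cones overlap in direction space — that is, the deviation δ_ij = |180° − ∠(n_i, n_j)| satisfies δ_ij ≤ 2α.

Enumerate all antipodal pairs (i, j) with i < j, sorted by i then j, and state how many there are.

count = 2; pairs: (0,3), (2,4)

α = atan 0.25 = 14.04°;  2α = 28.07°
n_0 = (+0.7135, -0.7007)
n_1 = (+0.9948, -0.1022)
n_2 = (+0.4595, +0.8882)
n_3 = (-0.5694, +0.8220)
n_4 = (-0.7002, -0.7140)
  (0,1): δ = 141.38°  ·
  (0,2): δ = 72.88°  ·
  (0,3): δ = 10.81°  ✓
  (0,4): δ = 90.04°  ·
  (1,2): δ = 111.49°  ·
  (1,3): δ = 49.42°  ·
  (1,4): δ = 51.43°  ·
  (2,3): δ = 117.93°  ·
  (2,4): δ = 17.08°  ✓
  (3,4): δ = 79.15°  ·
antipodal pairs: 2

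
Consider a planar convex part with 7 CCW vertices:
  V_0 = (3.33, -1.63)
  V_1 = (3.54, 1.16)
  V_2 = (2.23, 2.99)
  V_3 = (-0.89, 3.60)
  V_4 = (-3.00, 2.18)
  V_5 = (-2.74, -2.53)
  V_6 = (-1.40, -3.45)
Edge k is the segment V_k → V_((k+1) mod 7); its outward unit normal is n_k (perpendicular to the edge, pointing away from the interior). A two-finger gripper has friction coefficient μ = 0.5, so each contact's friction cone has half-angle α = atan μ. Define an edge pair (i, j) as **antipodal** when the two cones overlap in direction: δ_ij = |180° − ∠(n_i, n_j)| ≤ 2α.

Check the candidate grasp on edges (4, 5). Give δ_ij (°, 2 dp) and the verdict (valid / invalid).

δ = 127.63°, invalid

α = atan 0.5 = 26.57°;  2α = 53.13°
edge 4: e_4 = (+0.26, -4.71);  n_4 = (-0.9985, -0.0551)
edge 5: e_5 = (+1.34, -0.92);  n_5 = (-0.5660, -0.8244)
∠(n_4, n_5) = 52.37°
δ = |180° − 52.37°| = 127.63°
127.63° > 2α = 53.13°  →  invalid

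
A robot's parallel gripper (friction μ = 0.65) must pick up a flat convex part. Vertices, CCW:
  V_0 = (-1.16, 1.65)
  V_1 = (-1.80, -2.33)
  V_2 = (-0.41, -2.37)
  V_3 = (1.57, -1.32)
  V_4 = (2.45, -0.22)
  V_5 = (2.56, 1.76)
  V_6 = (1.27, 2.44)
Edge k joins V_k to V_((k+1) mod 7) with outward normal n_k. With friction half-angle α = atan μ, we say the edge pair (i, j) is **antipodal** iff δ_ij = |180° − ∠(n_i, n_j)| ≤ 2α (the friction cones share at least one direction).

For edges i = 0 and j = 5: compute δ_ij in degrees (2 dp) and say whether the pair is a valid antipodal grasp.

δ = 71.34°, invalid

α = atan 0.65 = 33.02°;  2α = 66.05°
edge 0: e_0 = (-0.64, -3.98);  n_0 = (-0.9873, +0.1588)
edge 5: e_5 = (-1.29, +0.68);  n_5 = (+0.4663, +0.8846)
∠(n_0, n_5) = 108.66°
δ = |180° − 108.66°| = 71.34°
71.34° > 2α = 66.05°  →  invalid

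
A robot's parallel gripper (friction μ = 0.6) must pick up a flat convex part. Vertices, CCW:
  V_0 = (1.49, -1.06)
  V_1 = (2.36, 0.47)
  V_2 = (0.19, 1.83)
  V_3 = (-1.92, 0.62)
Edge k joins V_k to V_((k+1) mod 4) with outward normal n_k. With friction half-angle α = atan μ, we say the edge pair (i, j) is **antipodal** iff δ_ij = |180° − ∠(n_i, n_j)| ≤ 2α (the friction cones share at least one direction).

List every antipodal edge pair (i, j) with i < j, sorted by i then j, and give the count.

count = 3; pairs: (0,2), (1,3), (2,3)

α = atan 0.6 = 30.96°;  2α = 61.93°
n_0 = (+0.8693, -0.4943)
n_1 = (+0.5311, +0.8473)
n_2 = (-0.4975, +0.8675)
n_3 = (-0.4419, -0.8970)
  (0,1): δ = 92.45°  ·
  (0,2): δ = 30.54°  ✓
  (0,3): δ = 93.40°  ·
  (1,2): δ = 118.09°  ·
  (1,3): δ = 5.85°  ✓
  (2,3): δ = 56.06°  ✓
antipodal pairs: 3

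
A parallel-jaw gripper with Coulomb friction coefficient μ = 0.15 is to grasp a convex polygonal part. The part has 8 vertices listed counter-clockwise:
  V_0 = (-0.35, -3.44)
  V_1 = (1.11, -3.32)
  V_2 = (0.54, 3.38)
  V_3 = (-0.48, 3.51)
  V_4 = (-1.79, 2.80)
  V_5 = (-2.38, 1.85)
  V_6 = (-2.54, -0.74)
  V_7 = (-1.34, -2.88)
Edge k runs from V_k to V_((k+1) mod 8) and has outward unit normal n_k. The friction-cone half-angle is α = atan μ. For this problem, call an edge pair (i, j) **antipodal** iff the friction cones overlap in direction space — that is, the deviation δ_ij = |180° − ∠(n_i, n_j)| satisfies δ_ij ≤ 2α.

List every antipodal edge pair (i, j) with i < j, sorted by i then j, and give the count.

count = 2; pairs: (0,2), (1,5)

α = atan 0.15 = 8.53°;  2α = 17.06°
n_0 = (+0.0819, -0.9966)
n_1 = (+0.9964, +0.0848)
n_2 = (+0.1264, +0.9920)
n_3 = (-0.4765, +0.8792)
n_4 = (-0.8495, +0.5276)
n_5 = (-0.9981, +0.0617)
n_6 = (-0.8722, -0.4891)
n_7 = (-0.4923, -0.8704)
  (0,1): δ = 89.84°  ·
  (0,2): δ = 11.96°  ✓
  (0,3): δ = 23.76°  ·
  (0,4): δ = 53.46°  ·
  (0,5): δ = 81.77°  ·
  (0,6): δ = 114.58°  ·
  (0,7): δ = 145.81°  ·
  (1,2): δ = 102.13°  ·
  (1,3): δ = 66.41°  ·
  (1,4): δ = 36.71°  ·
  (1,5): δ = 8.40°  ✓
  (1,6): δ = 24.42°  ·
  (1,7): δ = 55.64°  ·
  (2,3): δ = 144.28°  ·
  (2,4): δ = 114.58°  ·
  (2,5): δ = 86.27°  ·
  (2,6): δ = 53.46°  ·
  (2,7): δ = 22.23°  ·
  (3,4): δ = 150.30°  ·
  (3,5): δ = 121.99°  ·
  (3,6): δ = 89.18°  ·
  (3,7): δ = 57.95°  ·
  (4,5): δ = 151.69°  ·
  (4,6): δ = 118.88°  ·
  (4,7): δ = 87.65°  ·
  (5,6): δ = 147.18°  ·
  (5,7): δ = 115.96°  ·
  (6,7): δ = 148.78°  ·
antipodal pairs: 2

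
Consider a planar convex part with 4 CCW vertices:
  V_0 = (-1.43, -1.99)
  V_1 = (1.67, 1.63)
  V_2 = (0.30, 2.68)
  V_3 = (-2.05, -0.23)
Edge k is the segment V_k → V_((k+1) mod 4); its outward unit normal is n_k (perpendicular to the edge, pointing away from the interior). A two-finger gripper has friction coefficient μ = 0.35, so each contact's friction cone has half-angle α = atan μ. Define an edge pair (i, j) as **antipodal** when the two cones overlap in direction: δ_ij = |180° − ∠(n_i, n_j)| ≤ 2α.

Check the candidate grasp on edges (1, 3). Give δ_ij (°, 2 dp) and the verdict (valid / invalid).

δ = 33.13°, valid

α = atan 0.35 = 19.29°;  2α = 38.58°
edge 1: e_1 = (-1.37, +1.05);  n_1 = (+0.6083, +0.7937)
edge 3: e_3 = (+0.62, -1.76);  n_3 = (-0.9432, -0.3323)
∠(n_1, n_3) = 146.87°
δ = |180° − 146.87°| = 33.13°
33.13° ≤ 2α = 38.58°  →  valid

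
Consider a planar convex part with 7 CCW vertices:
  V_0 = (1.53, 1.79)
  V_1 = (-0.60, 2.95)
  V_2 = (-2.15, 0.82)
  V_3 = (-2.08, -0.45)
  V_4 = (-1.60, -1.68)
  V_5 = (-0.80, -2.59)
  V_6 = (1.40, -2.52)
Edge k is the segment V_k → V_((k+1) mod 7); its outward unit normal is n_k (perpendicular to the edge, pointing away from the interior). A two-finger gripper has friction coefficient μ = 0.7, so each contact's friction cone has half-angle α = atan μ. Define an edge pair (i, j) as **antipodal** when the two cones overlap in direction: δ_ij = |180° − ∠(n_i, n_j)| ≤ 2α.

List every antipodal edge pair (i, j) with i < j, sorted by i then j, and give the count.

count = 9; pairs: (0,2), (0,3), (0,4), (0,5), (1,5), (1,6), (2,6), (3,6), (4,6)

α = atan 0.7 = 34.99°;  2α = 69.98°
n_0 = (+0.4783, +0.8782)
n_1 = (-0.8086, +0.5884)
n_2 = (-0.9985, -0.0550)
n_3 = (-0.9316, -0.3635)
n_4 = (-0.7510, -0.6603)
n_5 = (+0.0318, -0.9995)
n_6 = (+0.9995, -0.0301)
  (0,1): δ = 97.47°  ·
  (0,2): δ = 58.27°  ✓
  (0,3): δ = 40.11°  ✓
  (0,4): δ = 20.11°  ✓
  (0,5): δ = 30.40°  ✓
  (0,6): δ = 116.85°  ·
  (1,2): δ = 140.80°  ·
  (1,3): δ = 122.64°  ·
  (1,4): δ = 102.64°  ·
  (1,5): δ = 52.13°  ✓
  (1,6): δ = 34.32°  ✓
  (2,3): δ = 161.84°  ·
  (2,4): δ = 141.84°  ·
  (2,5): δ = 91.33°  ·
  (2,6): δ = 4.88°  ✓
  (3,4): δ = 160.00°  ·
  (3,5): δ = 109.50°  ·
  (3,6): δ = 23.05°  ✓
  (4,5): δ = 129.50°  ·
  (4,6): δ = 43.05°  ✓
  (5,6): δ = 93.55°  ·
antipodal pairs: 9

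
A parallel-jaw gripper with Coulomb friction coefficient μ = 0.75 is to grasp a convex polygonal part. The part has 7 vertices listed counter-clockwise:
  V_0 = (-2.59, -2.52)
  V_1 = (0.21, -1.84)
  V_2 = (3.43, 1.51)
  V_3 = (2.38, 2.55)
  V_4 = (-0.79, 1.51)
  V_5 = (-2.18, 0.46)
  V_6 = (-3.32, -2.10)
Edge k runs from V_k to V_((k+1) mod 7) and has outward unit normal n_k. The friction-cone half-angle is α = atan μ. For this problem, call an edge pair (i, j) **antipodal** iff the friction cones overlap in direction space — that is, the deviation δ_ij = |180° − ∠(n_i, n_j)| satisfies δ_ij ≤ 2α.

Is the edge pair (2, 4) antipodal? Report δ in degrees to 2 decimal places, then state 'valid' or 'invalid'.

α = atan 0.75 = 36.87°;  2α = 73.74°
edge 2: e_2 = (-1.05, +1.04);  n_2 = (+0.7037, +0.7105)
edge 4: e_4 = (-1.39, -1.05);  n_4 = (-0.6028, +0.7979)
∠(n_2, n_4) = 81.79°
δ = |180° − 81.79°| = 98.21°
98.21° > 2α = 73.74°  →  invalid

δ = 98.21°, invalid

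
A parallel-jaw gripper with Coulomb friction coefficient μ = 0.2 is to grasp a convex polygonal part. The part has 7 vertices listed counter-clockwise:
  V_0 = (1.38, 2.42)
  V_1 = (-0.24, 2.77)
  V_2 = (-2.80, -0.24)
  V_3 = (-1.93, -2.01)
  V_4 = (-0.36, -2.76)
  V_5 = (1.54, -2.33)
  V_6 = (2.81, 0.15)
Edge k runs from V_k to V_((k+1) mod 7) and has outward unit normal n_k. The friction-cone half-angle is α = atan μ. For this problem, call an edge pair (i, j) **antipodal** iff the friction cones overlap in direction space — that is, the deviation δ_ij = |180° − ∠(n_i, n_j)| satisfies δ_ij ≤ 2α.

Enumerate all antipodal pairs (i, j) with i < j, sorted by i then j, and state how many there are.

α = atan 0.2 = 11.31°;  2α = 22.62°
n_0 = (+0.2112, +0.9774)
n_1 = (-0.7618, +0.6479)
n_2 = (-0.8974, -0.4411)
n_3 = (-0.4310, -0.9023)
n_4 = (+0.2207, -0.9753)
n_5 = (+0.8901, -0.4558)
n_6 = (+0.8461, +0.5330)
  (0,1): δ = 118.19°  ·
  (0,2): δ = 51.63°  ·
  (0,3): δ = 13.34°  ✓
  (0,4): δ = 24.94°  ·
  (0,5): δ = 75.07°  ·
  (0,6): δ = 134.40°  ·
  (1,2): δ = 113.44°  ·
  (1,3): δ = 75.15°  ·
  (1,4): δ = 36.87°  ·
  (1,5): δ = 13.26°  ✓
  (1,6): δ = 72.59°  ·
  (2,3): δ = 141.71°  ·
  (2,4): δ = 103.42°  ·
  (2,5): δ = 53.29°  ·
  (2,6): δ = 6.03°  ✓
  (3,4): δ = 141.71°  ·
  (3,5): δ = 91.58°  ·
  (3,6): δ = 32.26°  ·
  (4,5): δ = 129.87°  ·
  (4,6): δ = 70.54°  ·
  (5,6): δ = 120.67°  ·
antipodal pairs: 3

count = 3; pairs: (0,3), (1,5), (2,6)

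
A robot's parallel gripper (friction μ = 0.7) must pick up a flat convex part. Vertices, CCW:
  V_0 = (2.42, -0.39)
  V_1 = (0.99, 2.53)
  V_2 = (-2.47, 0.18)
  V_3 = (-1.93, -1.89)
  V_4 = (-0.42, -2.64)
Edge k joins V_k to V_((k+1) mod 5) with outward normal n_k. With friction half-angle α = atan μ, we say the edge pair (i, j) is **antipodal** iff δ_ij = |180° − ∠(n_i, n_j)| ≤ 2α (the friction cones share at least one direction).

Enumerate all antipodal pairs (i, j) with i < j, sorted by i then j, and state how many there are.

count = 5; pairs: (0,2), (0,3), (1,3), (1,4), (2,4)

α = atan 0.7 = 34.99°;  2α = 69.98°
n_0 = (+0.8981, +0.4398)
n_1 = (-0.5619, +0.8272)
n_2 = (-0.9676, -0.2524)
n_3 = (-0.4448, -0.8956)
n_4 = (+0.6210, -0.7838)
  (0,1): δ = 81.91°  ·
  (0,2): δ = 11.47°  ✓
  (0,3): δ = 37.49°  ✓
  (0,4): δ = 102.30°  ·
  (1,2): δ = 109.56°  ·
  (1,3): δ = 60.60°  ✓
  (1,4): δ = 4.20°  ✓
  (2,3): δ = 131.03°  ·
  (2,4): δ = 66.23°  ✓
  (3,4): δ = 115.20°  ·
antipodal pairs: 5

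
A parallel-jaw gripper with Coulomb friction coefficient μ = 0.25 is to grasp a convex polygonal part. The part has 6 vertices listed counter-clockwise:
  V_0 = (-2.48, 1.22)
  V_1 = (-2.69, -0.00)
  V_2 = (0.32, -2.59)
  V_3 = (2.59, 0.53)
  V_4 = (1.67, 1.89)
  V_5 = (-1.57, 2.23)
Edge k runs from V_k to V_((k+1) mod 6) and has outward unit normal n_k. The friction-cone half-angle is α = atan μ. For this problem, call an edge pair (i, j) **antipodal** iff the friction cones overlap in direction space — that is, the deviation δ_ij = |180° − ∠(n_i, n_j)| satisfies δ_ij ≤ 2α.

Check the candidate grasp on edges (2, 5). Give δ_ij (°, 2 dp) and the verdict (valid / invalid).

δ = 5.98°, valid

α = atan 0.25 = 14.04°;  2α = 28.07°
edge 2: e_2 = (+2.27, +3.12);  n_2 = (+0.8086, -0.5883)
edge 5: e_5 = (-0.91, -1.01);  n_5 = (-0.7429, +0.6694)
∠(n_2, n_5) = 174.02°
δ = |180° − 174.02°| = 5.98°
5.98° ≤ 2α = 28.07°  →  valid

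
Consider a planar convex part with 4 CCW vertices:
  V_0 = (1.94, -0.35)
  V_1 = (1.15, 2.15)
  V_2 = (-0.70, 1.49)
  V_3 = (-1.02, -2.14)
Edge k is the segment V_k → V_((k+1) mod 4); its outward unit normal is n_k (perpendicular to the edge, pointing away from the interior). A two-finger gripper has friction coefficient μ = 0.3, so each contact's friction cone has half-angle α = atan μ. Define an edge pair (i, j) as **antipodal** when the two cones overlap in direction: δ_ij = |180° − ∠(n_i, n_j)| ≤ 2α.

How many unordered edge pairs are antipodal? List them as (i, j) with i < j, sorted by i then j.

α = atan 0.3 = 16.70°;  2α = 33.40°
n_0 = (+0.9535, +0.3013)
n_1 = (-0.3360, +0.9419)
n_2 = (-0.9961, +0.0878)
n_3 = (+0.5175, -0.8557)
  (0,1): δ = 87.90°  ·
  (0,2): δ = 22.57°  ✓
  (0,3): δ = 103.63°  ·
  (1,2): δ = 114.67°  ·
  (1,3): δ = 11.53°  ✓
  (2,3): δ = 53.80°  ·
antipodal pairs: 2

count = 2; pairs: (0,2), (1,3)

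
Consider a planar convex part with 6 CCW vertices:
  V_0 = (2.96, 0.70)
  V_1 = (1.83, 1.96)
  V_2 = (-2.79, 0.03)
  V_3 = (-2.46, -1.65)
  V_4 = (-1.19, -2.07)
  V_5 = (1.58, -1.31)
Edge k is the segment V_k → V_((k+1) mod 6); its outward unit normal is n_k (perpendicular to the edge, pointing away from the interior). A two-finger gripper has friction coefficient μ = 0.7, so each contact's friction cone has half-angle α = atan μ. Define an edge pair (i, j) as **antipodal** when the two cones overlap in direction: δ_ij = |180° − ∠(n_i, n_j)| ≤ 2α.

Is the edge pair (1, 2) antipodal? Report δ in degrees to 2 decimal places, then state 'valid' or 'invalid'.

α = atan 0.7 = 34.99°;  2α = 69.98°
edge 1: e_1 = (-4.62, -1.93);  n_1 = (-0.3855, +0.9227)
edge 2: e_2 = (+0.33, -1.68);  n_2 = (-0.9812, -0.1927)
∠(n_1, n_2) = 78.44°
δ = |180° − 78.44°| = 101.56°
101.56° > 2α = 69.98°  →  invalid

δ = 101.56°, invalid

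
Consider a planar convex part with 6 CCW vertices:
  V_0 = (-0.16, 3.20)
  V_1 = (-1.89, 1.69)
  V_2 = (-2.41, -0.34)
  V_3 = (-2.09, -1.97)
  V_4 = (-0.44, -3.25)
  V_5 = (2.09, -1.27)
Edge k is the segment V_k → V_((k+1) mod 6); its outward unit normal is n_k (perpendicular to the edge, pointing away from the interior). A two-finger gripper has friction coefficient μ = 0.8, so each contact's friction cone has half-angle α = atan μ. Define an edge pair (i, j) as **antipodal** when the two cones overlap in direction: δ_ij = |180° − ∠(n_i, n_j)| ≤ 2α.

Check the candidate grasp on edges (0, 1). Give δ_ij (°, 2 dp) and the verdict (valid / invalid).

α = atan 0.8 = 38.66°;  2α = 77.32°
edge 0: e_0 = (-1.73, -1.51);  n_0 = (-0.6576, +0.7534)
edge 1: e_1 = (-0.52, -2.03);  n_1 = (-0.9687, +0.2481)
∠(n_0, n_1) = 34.52°
δ = |180° − 34.52°| = 145.48°
145.48° > 2α = 77.32°  →  invalid

δ = 145.48°, invalid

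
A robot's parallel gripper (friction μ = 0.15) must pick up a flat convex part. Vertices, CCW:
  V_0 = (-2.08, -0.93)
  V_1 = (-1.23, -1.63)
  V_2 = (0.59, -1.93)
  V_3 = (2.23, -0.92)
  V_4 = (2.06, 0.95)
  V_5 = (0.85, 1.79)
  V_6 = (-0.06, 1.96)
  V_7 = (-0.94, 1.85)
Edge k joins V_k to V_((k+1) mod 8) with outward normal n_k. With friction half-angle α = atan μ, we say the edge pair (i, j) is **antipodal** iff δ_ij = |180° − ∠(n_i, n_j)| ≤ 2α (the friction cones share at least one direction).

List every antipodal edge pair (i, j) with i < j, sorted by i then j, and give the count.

count = 3; pairs: (0,4), (1,5), (1,6)

α = atan 0.15 = 8.53°;  2α = 17.06°
n_0 = (-0.6357, -0.7719)
n_1 = (-0.1626, -0.9867)
n_2 = (+0.5244, -0.8515)
n_3 = (+0.9959, +0.0905)
n_4 = (+0.5703, +0.8215)
n_5 = (+0.1836, +0.9830)
n_6 = (-0.1240, +0.9923)
n_7 = (-0.9252, +0.3794)
  (0,1): δ = 149.89°  ·
  (0,2): δ = 108.90°  ·
  (0,3): δ = 45.33°  ·
  (0,4): δ = 4.70°  ✓
  (0,5): δ = 28.89°  ·
  (0,6): δ = 46.60°  ·
  (0,7): δ = 107.18°  ·
  (1,2): δ = 139.01°  ·
  (1,3): δ = 75.45°  ·
  (1,4): δ = 25.41°  ·
  (1,5): δ = 1.22°  ✓
  (1,6): δ = 16.49°  ✓
  (1,7): δ = 77.06°  ·
  (2,3): δ = 116.43°  ·
  (2,4): δ = 66.40°  ·
  (2,5): δ = 42.21°  ·
  (2,6): δ = 24.50°  ·
  (2,7): δ = 36.08°  ·
  (3,4): δ = 129.96°  ·
  (3,5): δ = 105.78°  ·
  (3,6): δ = 88.07°  ·
  (3,7): δ = 27.49°  ·
  (4,5): δ = 155.81°  ·
  (4,6): δ = 138.11°  ·
  (4,7): δ = 77.53°  ·
  (5,6): δ = 162.29°  ·
  (5,7): δ = 101.72°  ·
  (6,7): δ = 119.42°  ·
antipodal pairs: 3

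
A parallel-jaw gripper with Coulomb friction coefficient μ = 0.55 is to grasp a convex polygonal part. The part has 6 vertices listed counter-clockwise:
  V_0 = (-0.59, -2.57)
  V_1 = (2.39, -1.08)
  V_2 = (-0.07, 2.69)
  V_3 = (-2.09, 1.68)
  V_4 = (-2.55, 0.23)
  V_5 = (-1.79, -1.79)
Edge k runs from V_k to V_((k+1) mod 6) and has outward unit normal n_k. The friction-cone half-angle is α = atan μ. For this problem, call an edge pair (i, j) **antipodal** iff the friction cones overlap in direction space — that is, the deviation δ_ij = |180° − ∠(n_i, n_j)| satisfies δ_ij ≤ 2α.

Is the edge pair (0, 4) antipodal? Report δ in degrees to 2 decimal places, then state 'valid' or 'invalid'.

δ = 84.05°, invalid

α = atan 0.55 = 28.81°;  2α = 57.62°
edge 0: e_0 = (+2.98, +1.49);  n_0 = (+0.4472, -0.8944)
edge 4: e_4 = (+0.76, -2.02);  n_4 = (-0.9359, -0.3521)
∠(n_0, n_4) = 95.95°
δ = |180° − 95.95°| = 84.05°
84.05° > 2α = 57.62°  →  invalid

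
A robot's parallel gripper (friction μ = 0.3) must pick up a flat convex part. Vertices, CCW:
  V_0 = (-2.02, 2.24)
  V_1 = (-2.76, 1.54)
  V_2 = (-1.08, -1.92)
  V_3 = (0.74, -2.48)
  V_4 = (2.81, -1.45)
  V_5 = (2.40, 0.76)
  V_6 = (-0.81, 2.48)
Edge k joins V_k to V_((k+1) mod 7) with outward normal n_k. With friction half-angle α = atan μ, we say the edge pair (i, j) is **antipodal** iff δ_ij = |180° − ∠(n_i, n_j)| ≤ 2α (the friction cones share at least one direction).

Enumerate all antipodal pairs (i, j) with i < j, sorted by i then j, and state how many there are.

α = atan 0.3 = 16.70°;  2α = 33.40°
n_0 = (-0.6872, +0.7265)
n_1 = (-0.8996, -0.4368)
n_2 = (-0.2941, -0.9558)
n_3 = (+0.4455, -0.8953)
n_4 = (+0.9832, +0.1824)
n_5 = (+0.4723, +0.8814)
n_6 = (-0.1946, +0.9809)
  (0,1): δ = 107.51°  ·
  (0,2): δ = 60.51°  ·
  (0,3): δ = 16.95°  ✓
  (0,4): δ = 57.10°  ·
  (0,5): δ = 108.41°  ·
  (0,6): δ = 147.81°  ·
  (1,2): δ = 133.00°  ·
  (1,3): δ = 89.44°  ·
  (1,4): δ = 15.39°  ✓
  (1,5): δ = 35.92°  ·
  (1,6): δ = 75.32°  ·
  (2,3): δ = 136.44°  ·
  (2,4): δ = 62.39°  ·
  (2,5): δ = 11.08°  ✓
  (2,6): δ = 28.32°  ✓
  (3,4): δ = 105.94°  ·
  (3,5): δ = 54.64°  ·
  (3,6): δ = 15.24°  ✓
  (4,5): δ = 128.69°  ·
  (4,6): δ = 89.29°  ·
  (5,6): δ = 140.60°  ·
antipodal pairs: 5

count = 5; pairs: (0,3), (1,4), (2,5), (2,6), (3,6)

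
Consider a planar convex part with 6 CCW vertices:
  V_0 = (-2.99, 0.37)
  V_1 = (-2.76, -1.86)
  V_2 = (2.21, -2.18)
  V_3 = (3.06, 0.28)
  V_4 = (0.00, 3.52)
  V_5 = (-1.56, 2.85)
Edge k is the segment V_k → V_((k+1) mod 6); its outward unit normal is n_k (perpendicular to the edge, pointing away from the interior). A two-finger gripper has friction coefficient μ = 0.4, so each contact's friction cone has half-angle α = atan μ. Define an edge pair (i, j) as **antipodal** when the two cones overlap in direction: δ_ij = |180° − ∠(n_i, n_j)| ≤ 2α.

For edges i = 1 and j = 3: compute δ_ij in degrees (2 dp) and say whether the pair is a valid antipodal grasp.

δ = 42.95°, valid

α = atan 0.4 = 21.80°;  2α = 43.60°
edge 1: e_1 = (+4.97, -0.32);  n_1 = (-0.0643, -0.9979)
edge 3: e_3 = (-3.06, +3.24);  n_3 = (+0.7270, +0.6866)
∠(n_1, n_3) = 137.05°
δ = |180° − 137.05°| = 42.95°
42.95° ≤ 2α = 43.60°  →  valid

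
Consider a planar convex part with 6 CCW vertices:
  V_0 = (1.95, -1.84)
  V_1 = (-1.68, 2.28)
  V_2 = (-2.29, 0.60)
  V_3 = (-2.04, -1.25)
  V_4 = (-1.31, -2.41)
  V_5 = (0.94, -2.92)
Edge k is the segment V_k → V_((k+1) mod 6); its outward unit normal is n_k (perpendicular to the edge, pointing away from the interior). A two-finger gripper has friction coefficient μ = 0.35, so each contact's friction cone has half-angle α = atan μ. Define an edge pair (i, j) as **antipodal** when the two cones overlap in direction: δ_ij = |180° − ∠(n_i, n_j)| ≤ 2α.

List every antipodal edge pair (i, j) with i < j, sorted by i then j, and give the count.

count = 4; pairs: (0,2), (0,3), (0,4), (1,5)

α = atan 0.35 = 19.29°;  2α = 38.58°
n_0 = (+0.7503, +0.6611)
n_1 = (-0.9400, +0.3413)
n_2 = (-0.9910, -0.1339)
n_3 = (-0.8464, -0.5326)
n_4 = (-0.2211, -0.9753)
n_5 = (+0.7304, -0.6830)
  (0,1): δ = 61.34°  ·
  (0,2): δ = 33.69°  ✓
  (0,3): δ = 9.20°  ✓
  (0,4): δ = 35.85°  ✓
  (0,5): δ = 95.54°  ·
  (1,2): δ = 152.35°  ·
  (1,3): δ = 127.86°  ·
  (1,4): δ = 82.82°  ·
  (1,5): δ = 23.13°  ✓
  (2,3): δ = 155.51°  ·
  (2,4): δ = 110.47°  ·
  (2,5): δ = 50.78°  ·
  (3,4): δ = 134.95°  ·
  (3,5): δ = 75.26°  ·
  (4,5): δ = 120.31°  ·
antipodal pairs: 4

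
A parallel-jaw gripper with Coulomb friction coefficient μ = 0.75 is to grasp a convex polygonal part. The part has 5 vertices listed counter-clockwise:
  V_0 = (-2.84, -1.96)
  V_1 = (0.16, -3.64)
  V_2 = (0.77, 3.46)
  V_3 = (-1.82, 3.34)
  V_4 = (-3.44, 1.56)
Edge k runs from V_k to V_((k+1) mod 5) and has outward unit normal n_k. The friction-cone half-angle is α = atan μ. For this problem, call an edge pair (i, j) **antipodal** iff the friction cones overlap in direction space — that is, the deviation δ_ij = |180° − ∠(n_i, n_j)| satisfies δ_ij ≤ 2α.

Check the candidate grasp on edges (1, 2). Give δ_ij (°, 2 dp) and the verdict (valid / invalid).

α = atan 0.75 = 36.87°;  2α = 73.74°
edge 1: e_1 = (+0.61, +7.10);  n_1 = (+0.9963, -0.0856)
edge 2: e_2 = (-2.59, -0.12);  n_2 = (-0.0463, +0.9989)
∠(n_1, n_2) = 97.56°
δ = |180° − 97.56°| = 82.44°
82.44° > 2α = 73.74°  →  invalid

δ = 82.44°, invalid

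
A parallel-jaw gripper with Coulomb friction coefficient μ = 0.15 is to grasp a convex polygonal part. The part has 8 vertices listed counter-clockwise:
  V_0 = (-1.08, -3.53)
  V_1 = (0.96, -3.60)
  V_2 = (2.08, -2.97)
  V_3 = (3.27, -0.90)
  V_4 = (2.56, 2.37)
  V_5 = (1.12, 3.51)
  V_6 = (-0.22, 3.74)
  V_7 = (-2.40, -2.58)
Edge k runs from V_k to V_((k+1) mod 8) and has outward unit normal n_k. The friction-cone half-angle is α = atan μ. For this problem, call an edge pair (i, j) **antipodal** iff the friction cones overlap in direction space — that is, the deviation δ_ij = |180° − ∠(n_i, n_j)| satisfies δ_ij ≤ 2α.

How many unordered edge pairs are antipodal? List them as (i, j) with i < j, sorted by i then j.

α = atan 0.15 = 8.53°;  2α = 17.06°
n_0 = (-0.0343, -0.9994)
n_1 = (+0.4903, -0.8716)
n_2 = (+0.8670, -0.4984)
n_3 = (+0.9772, +0.2122)
n_4 = (+0.6207, +0.7840)
n_5 = (+0.1692, +0.9856)
n_6 = (-0.9453, +0.3261)
n_7 = (-0.5841, -0.8117)
  (0,1): δ = 148.68°  ·
  (0,2): δ = 117.93°  ·
  (0,3): δ = 75.78°  ·
  (0,4): δ = 36.40°  ·
  (0,5): δ = 7.77°  ✓
  (0,6): δ = 72.93°  ·
  (0,7): δ = 146.22°  ·
  (1,2): δ = 149.25°  ·
  (1,3): δ = 107.11°  ·
  (1,4): δ = 67.73°  ·
  (1,5): δ = 39.10°  ·
  (1,6): δ = 41.61°  ·
  (1,7): δ = 114.90°  ·
  (2,3): δ = 137.86°  ·
  (2,4): δ = 98.47°  ·
  (2,5): δ = 69.85°  ·
  (2,6): δ = 10.86°  ✓
  (2,7): δ = 84.15°  ·
  (3,4): δ = 140.62°  ·
  (3,5): δ = 111.99°  ·
  (3,6): δ = 31.28°  ·
  (3,7): δ = 42.01°  ·
  (4,5): δ = 151.37°  ·
  (4,6): δ = 70.66°  ·
  (4,7): δ = 2.63°  ✓
  (5,6): δ = 99.29°  ·
  (5,7): δ = 26.00°  ·
  (6,7): δ = 106.71°  ·
antipodal pairs: 3

count = 3; pairs: (0,5), (2,6), (4,7)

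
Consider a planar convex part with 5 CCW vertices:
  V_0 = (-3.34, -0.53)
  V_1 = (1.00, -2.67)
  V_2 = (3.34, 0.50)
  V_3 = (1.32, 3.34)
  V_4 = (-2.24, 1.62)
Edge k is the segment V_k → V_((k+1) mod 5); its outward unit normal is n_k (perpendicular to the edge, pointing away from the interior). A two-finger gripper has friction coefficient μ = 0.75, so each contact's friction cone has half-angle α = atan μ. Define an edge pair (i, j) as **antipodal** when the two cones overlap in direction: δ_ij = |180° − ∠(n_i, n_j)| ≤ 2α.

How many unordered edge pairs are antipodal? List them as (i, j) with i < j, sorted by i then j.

α = atan 0.75 = 36.87°;  2α = 73.74°
n_0 = (-0.4422, -0.8969)
n_1 = (+0.8045, -0.5939)
n_2 = (+0.8149, +0.5796)
n_3 = (-0.4350, +0.9004)
n_4 = (-0.8902, +0.4555)
  (0,1): δ = 100.19°  ·
  (0,2): δ = 28.33°  ✓
  (0,3): δ = 52.03°  ✓
  (0,4): δ = 89.15°  ·
  (1,2): δ = 108.14°  ·
  (1,3): δ = 27.78°  ✓
  (1,4): δ = 9.34°  ✓
  (2,3): δ = 99.64°  ·
  (2,4): δ = 62.52°  ✓
  (3,4): δ = 142.88°  ·
antipodal pairs: 5

count = 5; pairs: (0,2), (0,3), (1,3), (1,4), (2,4)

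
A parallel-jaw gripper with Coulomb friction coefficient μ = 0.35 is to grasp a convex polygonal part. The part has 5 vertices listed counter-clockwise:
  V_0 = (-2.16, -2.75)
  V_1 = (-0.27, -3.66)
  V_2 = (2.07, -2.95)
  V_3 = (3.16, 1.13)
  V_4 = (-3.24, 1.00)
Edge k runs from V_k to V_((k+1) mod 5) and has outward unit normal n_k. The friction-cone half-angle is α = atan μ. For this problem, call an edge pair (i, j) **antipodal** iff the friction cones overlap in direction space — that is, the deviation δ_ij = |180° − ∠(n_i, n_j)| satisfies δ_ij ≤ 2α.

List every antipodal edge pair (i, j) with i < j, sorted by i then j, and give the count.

count = 3; pairs: (0,3), (1,3), (2,4)

α = atan 0.35 = 19.29°;  2α = 38.58°
n_0 = (-0.4338, -0.9010)
n_1 = (+0.2903, -0.9569)
n_2 = (+0.9661, -0.2581)
n_3 = (-0.0203, +0.9998)
n_4 = (-0.9609, -0.2768)
  (0,1): δ = 137.41°  ·
  (0,2): δ = 79.25°  ·
  (0,3): δ = 26.87°  ✓
  (0,4): δ = 131.78°  ·
  (1,2): δ = 121.84°  ·
  (1,3): δ = 15.72°  ✓
  (1,4): δ = 89.19°  ·
  (2,3): δ = 73.88°  ·
  (2,4): δ = 31.02°  ✓
  (3,4): δ = 75.10°  ·
antipodal pairs: 3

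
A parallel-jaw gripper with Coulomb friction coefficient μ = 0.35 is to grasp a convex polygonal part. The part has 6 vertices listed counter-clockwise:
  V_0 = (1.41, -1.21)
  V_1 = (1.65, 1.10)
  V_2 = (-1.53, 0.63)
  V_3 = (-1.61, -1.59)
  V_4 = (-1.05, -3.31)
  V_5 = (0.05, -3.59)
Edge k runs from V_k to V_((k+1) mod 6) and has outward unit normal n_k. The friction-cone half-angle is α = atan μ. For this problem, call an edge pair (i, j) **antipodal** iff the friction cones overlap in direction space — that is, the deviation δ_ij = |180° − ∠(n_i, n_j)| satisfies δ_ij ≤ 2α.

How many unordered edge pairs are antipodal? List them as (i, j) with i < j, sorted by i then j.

α = atan 0.35 = 19.29°;  2α = 38.58°
n_0 = (+0.9946, -0.1033)
n_1 = (-0.1462, +0.9893)
n_2 = (-0.9994, +0.0360)
n_3 = (-0.9509, -0.3096)
n_4 = (-0.2467, -0.9691)
n_5 = (+0.8682, -0.4961)
  (0,1): δ = 75.66°  ·
  (0,2): δ = 3.87°  ✓
  (0,3): δ = 23.97°  ✓
  (0,4): δ = 81.65°  ·
  (0,5): δ = 156.19°  ·
  (1,2): δ = 100.47°  ·
  (1,3): δ = 80.37°  ·
  (1,4): δ = 22.69°  ✓
  (1,5): δ = 51.85°  ·
  (2,3): δ = 159.90°  ·
  (2,4): δ = 102.22°  ·
  (2,5): δ = 27.68°  ✓
  (3,4): δ = 122.32°  ·
  (3,5): δ = 47.78°  ·
  (4,5): δ = 105.46°  ·
antipodal pairs: 4

count = 4; pairs: (0,2), (0,3), (1,4), (2,5)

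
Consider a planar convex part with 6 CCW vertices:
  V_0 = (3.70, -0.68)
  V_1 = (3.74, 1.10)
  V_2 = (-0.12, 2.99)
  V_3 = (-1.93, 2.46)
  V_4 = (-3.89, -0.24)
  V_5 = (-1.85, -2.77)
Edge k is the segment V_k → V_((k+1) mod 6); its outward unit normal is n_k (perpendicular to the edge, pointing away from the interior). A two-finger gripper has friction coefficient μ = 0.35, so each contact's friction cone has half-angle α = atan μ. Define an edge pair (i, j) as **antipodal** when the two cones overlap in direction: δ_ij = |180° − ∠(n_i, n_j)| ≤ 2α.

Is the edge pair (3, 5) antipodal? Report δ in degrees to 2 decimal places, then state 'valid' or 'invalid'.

α = atan 0.35 = 19.29°;  2α = 38.58°
edge 3: e_3 = (-1.96, -2.70);  n_3 = (-0.8093, +0.5875)
edge 5: e_5 = (+5.55, +2.09);  n_5 = (+0.3524, -0.9358)
∠(n_3, n_5) = 146.61°
δ = |180° − 146.61°| = 33.39°
33.39° ≤ 2α = 38.58°  →  valid

δ = 33.39°, valid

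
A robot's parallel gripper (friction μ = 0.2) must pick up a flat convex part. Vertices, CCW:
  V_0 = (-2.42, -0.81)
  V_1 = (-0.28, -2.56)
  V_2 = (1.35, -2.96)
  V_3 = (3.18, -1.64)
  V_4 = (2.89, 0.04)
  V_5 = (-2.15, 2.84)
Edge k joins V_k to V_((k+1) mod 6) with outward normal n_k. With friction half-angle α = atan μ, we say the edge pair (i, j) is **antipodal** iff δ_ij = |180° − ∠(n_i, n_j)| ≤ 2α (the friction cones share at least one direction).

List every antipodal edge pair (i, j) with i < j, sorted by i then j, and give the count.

count = 3; pairs: (0,4), (1,4), (3,5)

α = atan 0.2 = 11.31°;  2α = 22.62°
n_0 = (-0.6330, -0.7741)
n_1 = (-0.2383, -0.9712)
n_2 = (+0.5850, -0.8110)
n_3 = (+0.9854, +0.1701)
n_4 = (+0.4856, +0.8742)
n_5 = (-0.9973, +0.0738)
  (0,1): δ = 154.51°  ·
  (0,2): δ = 104.92°  ·
  (0,3): δ = 40.93°  ·
  (0,4): δ = 10.22°  ✓
  (0,5): δ = 125.04°  ·
  (1,2): δ = 130.41°  ·
  (1,3): δ = 66.42°  ·
  (1,4): δ = 15.27°  ✓
  (1,5): δ = 99.56°  ·
  (2,3): δ = 116.01°  ·
  (2,4): δ = 64.86°  ·
  (2,5): δ = 49.97°  ·
  (3,4): δ = 128.85°  ·
  (3,5): δ = 14.02°  ✓
  (4,5): δ = 65.18°  ·
antipodal pairs: 3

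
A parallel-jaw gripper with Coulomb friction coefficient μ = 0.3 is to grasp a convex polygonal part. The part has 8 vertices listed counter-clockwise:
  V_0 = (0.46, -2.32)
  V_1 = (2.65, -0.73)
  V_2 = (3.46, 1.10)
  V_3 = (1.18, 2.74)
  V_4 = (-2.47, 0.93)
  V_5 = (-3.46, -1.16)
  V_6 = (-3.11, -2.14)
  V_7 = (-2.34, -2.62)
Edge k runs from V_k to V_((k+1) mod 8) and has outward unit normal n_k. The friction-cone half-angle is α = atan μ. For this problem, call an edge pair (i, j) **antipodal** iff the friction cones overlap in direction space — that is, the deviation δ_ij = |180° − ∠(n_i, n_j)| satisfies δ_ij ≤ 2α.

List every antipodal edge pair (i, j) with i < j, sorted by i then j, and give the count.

α = atan 0.3 = 16.70°;  2α = 33.40°
n_0 = (+0.5875, -0.8092)
n_1 = (+0.9144, -0.4047)
n_2 = (+0.5839, +0.8118)
n_3 = (-0.4443, +0.8959)
n_4 = (-0.9037, +0.4281)
n_5 = (-0.9417, -0.3363)
n_6 = (-0.5290, -0.8486)
n_7 = (+0.1065, -0.9943)
  (0,1): δ = 149.86°  ·
  (0,2): δ = 71.71°  ·
  (0,3): δ = 9.60°  ✓
  (0,4): δ = 28.67°  ✓
  (0,5): δ = 73.67°  ·
  (0,6): δ = 112.08°  ·
  (0,7): δ = 150.13°  ·
  (1,2): δ = 101.85°  ·
  (1,3): δ = 39.75°  ·
  (1,4): δ = 1.47°  ✓
  (1,5): δ = 43.53°  ·
  (1,6): δ = 81.94°  ·
  (1,7): δ = 119.99°  ·
  (2,3): δ = 117.90°  ·
  (2,4): δ = 79.62°  ·
  (2,5): δ = 34.62°  ·
  (2,6): δ = 3.79°  ✓
  (2,7): δ = 41.84°  ·
  (3,4): δ = 141.72°  ·
  (3,5): δ = 96.72°  ·
  (3,6): δ = 58.31°  ·
  (3,7): δ = 20.26°  ✓
  (4,5): δ = 135.00°  ·
  (4,6): δ = 96.59°  ·
  (4,7): δ = 58.54°  ·
  (5,6): δ = 141.59°  ·
  (5,7): δ = 103.54°  ·
  (6,7): δ = 141.95°  ·
antipodal pairs: 5

count = 5; pairs: (0,3), (0,4), (1,4), (2,6), (3,7)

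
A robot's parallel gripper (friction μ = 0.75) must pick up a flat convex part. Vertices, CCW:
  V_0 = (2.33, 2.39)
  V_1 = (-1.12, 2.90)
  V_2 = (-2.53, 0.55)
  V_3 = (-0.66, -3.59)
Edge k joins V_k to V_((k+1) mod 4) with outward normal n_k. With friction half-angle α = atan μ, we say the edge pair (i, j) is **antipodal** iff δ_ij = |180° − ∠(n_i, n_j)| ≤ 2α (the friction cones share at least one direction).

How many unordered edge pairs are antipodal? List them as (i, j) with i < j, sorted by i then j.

count = 4; pairs: (0,2), (0,3), (1,3), (2,3)

α = atan 0.75 = 36.87°;  2α = 73.74°
n_0 = (+0.1462, +0.9892)
n_1 = (-0.8575, +0.5145)
n_2 = (-0.9113, -0.4116)
n_3 = (+0.8944, -0.4472)
  (0,1): δ = 112.55°  ·
  (0,2): δ = 57.28°  ✓
  (0,3): δ = 71.84°  ✓
  (1,2): δ = 124.73°  ·
  (1,3): δ = 4.40°  ✓
  (2,3): δ = 50.87°  ✓
antipodal pairs: 4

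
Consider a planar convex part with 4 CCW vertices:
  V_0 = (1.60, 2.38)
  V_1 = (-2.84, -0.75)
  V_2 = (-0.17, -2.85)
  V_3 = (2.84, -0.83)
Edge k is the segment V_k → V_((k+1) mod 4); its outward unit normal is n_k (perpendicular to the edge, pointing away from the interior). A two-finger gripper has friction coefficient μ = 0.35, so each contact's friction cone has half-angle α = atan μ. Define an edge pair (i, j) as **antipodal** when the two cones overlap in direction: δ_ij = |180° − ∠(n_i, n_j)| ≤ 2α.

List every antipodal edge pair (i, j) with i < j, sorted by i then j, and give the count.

α = atan 0.35 = 19.29°;  2α = 38.58°
n_0 = (-0.5762, +0.8173)
n_1 = (-0.6182, -0.7860)
n_2 = (+0.5572, -0.8303)
n_3 = (+0.9328, +0.3603)
  (0,1): δ = 73.37°  ·
  (0,2): δ = 1.32°  ✓
  (0,3): δ = 75.94°  ·
  (1,2): δ = 107.95°  ·
  (1,3): δ = 30.69°  ✓
  (2,3): δ = 102.74°  ·
antipodal pairs: 2

count = 2; pairs: (0,2), (1,3)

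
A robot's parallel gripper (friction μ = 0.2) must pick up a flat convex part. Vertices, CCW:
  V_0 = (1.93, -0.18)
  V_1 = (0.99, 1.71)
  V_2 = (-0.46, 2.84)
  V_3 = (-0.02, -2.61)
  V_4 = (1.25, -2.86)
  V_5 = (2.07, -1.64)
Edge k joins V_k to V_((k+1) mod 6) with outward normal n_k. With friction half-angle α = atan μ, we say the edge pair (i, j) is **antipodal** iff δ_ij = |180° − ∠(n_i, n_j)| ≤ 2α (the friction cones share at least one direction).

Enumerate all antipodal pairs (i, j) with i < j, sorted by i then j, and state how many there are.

α = atan 0.2 = 11.31°;  2α = 22.62°
n_0 = (+0.8954, +0.4453)
n_1 = (+0.6147, +0.7888)
n_2 = (-0.9968, -0.0805)
n_3 = (-0.1931, -0.9812)
n_4 = (+0.8300, -0.5578)
n_5 = (+0.9954, +0.0955)
  (0,1): δ = 154.37°  ·
  (0,2): δ = 21.83°  ✓
  (0,3): δ = 52.42°  ·
  (0,4): δ = 119.65°  ·
  (0,5): δ = 159.03°  ·
  (1,2): δ = 47.45°  ·
  (1,3): δ = 26.79°  ·
  (1,4): δ = 94.02°  ·
  (1,5): δ = 133.41°  ·
  (2,3): δ = 105.75°  ·
  (2,4): δ = 38.52°  ·
  (2,5): δ = 0.86°  ✓
  (3,4): δ = 112.77°  ·
  (3,5): δ = 73.39°  ·
  (4,5): δ = 140.62°  ·
antipodal pairs: 2

count = 2; pairs: (0,2), (2,5)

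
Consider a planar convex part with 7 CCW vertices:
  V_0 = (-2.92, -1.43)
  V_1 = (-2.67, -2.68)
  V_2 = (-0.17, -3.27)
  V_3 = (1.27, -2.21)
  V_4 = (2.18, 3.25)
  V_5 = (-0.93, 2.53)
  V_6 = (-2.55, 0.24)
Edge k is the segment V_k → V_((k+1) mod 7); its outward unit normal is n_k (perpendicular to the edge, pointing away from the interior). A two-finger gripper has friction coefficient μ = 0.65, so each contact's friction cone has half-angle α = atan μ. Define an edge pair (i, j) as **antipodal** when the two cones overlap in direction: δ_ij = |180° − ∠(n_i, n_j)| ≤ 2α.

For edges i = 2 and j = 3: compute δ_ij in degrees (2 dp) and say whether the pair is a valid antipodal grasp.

α = atan 0.65 = 33.02°;  2α = 66.05°
edge 2: e_2 = (+1.44, +1.06);  n_2 = (+0.5928, -0.8053)
edge 3: e_3 = (+0.91, +5.46);  n_3 = (+0.9864, -0.1644)
∠(n_2, n_3) = 44.18°
δ = |180° − 44.18°| = 135.82°
135.82° > 2α = 66.05°  →  invalid

δ = 135.82°, invalid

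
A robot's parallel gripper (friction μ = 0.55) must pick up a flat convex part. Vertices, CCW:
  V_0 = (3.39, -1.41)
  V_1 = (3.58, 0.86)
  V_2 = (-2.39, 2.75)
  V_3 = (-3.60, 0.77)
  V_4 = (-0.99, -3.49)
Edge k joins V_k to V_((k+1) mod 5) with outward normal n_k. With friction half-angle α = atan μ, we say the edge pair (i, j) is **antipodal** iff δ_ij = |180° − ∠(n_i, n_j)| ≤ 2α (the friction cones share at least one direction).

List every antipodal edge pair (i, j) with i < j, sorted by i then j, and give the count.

α = atan 0.55 = 28.81°;  2α = 57.62°
n_0 = (+0.9965, -0.0834)
n_1 = (+0.3018, +0.9534)
n_2 = (-0.8533, +0.5215)
n_3 = (-0.8527, -0.5224)
n_4 = (+0.4290, -0.9033)
  (0,1): δ = 102.78°  ·
  (0,2): δ = 26.65°  ✓
  (0,3): δ = 36.28°  ✓
  (0,4): δ = 120.19°  ·
  (1,2): δ = 103.86°  ·
  (1,3): δ = 40.94°  ✓
  (1,4): δ = 42.97°  ✓
  (2,3): δ = 117.08°  ·
  (2,4): δ = 33.17°  ✓
  (3,4): δ = 96.09°  ·
antipodal pairs: 5

count = 5; pairs: (0,2), (0,3), (1,3), (1,4), (2,4)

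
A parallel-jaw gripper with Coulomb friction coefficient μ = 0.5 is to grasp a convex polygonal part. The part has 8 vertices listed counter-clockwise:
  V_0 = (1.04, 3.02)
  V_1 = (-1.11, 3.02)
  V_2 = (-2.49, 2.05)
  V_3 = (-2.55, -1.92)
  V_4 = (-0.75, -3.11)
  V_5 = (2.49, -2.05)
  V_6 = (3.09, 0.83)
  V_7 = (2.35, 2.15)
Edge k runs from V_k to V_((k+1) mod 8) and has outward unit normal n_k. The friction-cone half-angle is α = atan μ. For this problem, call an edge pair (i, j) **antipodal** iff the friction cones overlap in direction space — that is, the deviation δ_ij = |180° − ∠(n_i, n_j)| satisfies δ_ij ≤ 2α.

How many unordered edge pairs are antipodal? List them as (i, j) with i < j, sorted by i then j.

α = atan 0.5 = 26.57°;  2α = 53.13°
n_0 = (+0.0000, +1.0000)
n_1 = (-0.5751, +0.8181)
n_2 = (-0.9999, +0.0151)
n_3 = (-0.5515, -0.8342)
n_4 = (+0.3109, -0.9504)
n_5 = (+0.9790, -0.2040)
n_6 = (+0.8723, +0.4890)
n_7 = (+0.5532, +0.8330)
  (0,1): δ = 144.90°  ·
  (0,2): δ = 90.87°  ·
  (0,3): δ = 33.47°  ✓
  (0,4): δ = 18.12°  ✓
  (0,5): δ = 78.23°  ·
  (0,6): δ = 119.28°  ·
  (0,7): δ = 146.41°  ·
  (1,2): δ = 125.97°  ·
  (1,3): δ = 68.57°  ·
  (1,4): δ = 16.99°  ✓
  (1,5): δ = 43.13°  ✓
  (1,6): δ = 84.17°  ·
  (1,7): δ = 111.31°  ·
  (2,3): δ = 122.60°  ·
  (2,4): δ = 71.02°  ·
  (2,5): δ = 10.90°  ✓
  (2,6): δ = 30.14°  ✓
  (2,7): δ = 57.28°  ·
  (3,4): δ = 128.41°  ·
  (3,5): δ = 68.30°  ·
  (3,6): δ = 27.26°  ✓
  (3,7): δ = 0.12°  ✓
  (4,5): δ = 119.88°  ·
  (4,6): δ = 78.84°  ·
  (4,7): δ = 51.71°  ✓
  (5,6): δ = 138.96°  ·
  (5,7): δ = 111.82°  ·
  (6,7): δ = 152.86°  ·
antipodal pairs: 9

count = 9; pairs: (0,3), (0,4), (1,4), (1,5), (2,5), (2,6), (3,6), (3,7), (4,7)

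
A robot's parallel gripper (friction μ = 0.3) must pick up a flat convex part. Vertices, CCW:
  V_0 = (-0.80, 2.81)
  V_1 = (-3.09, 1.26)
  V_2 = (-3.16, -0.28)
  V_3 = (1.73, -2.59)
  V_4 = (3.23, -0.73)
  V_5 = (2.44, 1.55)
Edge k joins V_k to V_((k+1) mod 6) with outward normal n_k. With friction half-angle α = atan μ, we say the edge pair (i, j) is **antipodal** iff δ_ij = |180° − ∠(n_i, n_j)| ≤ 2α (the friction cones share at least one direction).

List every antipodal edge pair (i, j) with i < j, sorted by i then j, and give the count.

count = 3; pairs: (0,3), (1,4), (2,5)

α = atan 0.3 = 16.70°;  2α = 33.40°
n_0 = (-0.5605, +0.8281)
n_1 = (-0.9990, +0.0454)
n_2 = (-0.4271, -0.9042)
n_3 = (+0.7784, -0.6278)
n_4 = (+0.9449, +0.3274)
n_5 = (+0.3624, +0.9320)
  (0,1): δ = 126.69°  ·
  (0,2): δ = 59.38°  ·
  (0,3): δ = 17.02°  ✓
  (0,4): δ = 75.02°  ·
  (0,5): δ = 124.66°  ·
  (1,2): δ = 112.68°  ·
  (1,3): δ = 36.28°  ·
  (1,4): δ = 21.71°  ✓
  (1,5): δ = 71.35°  ·
  (2,3): δ = 103.60°  ·
  (2,4): δ = 45.60°  ·
  (2,5): δ = 4.04°  ✓
  (3,4): δ = 122.00°  ·
  (3,5): δ = 72.37°  ·
  (4,5): δ = 130.36°  ·
antipodal pairs: 3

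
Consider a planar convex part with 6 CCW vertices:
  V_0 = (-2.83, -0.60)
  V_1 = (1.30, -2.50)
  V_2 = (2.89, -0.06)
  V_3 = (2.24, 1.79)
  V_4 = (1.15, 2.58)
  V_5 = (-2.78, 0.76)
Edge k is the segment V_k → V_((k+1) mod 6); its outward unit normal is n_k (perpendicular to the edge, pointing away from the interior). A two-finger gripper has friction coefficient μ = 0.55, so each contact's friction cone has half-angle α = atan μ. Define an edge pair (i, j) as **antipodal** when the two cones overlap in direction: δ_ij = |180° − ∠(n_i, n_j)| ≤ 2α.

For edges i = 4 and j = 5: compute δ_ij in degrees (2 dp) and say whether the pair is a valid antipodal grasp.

α = atan 0.55 = 28.81°;  2α = 57.62°
edge 4: e_4 = (-3.93, -1.82);  n_4 = (-0.4202, +0.9074)
edge 5: e_5 = (-0.05, -1.36);  n_5 = (-0.9993, +0.0367)
∠(n_4, n_5) = 63.05°
δ = |180° − 63.05°| = 116.95°
116.95° > 2α = 57.62°  →  invalid

δ = 116.95°, invalid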